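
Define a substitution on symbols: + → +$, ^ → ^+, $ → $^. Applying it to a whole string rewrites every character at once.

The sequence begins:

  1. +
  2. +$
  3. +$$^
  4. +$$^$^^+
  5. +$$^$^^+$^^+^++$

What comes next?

Rewriting the 16 symbols of +$$^$^^+$^^+^++$ one by one yields +$ $^ $^ ^+ $^ ^+ ^+ +$ $^ ^+ ^+ +$ ^+ +$ +$ $^; concatenated:

+$$^$^^+$^^+^++$$^^+^++$^++$+$$^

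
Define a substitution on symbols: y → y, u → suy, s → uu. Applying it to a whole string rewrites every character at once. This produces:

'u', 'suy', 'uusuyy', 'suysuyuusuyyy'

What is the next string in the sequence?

Applying the rule to each of the 13 symbols of suysuyuusuyyy gives the pieces uu suy y uu suy y suy suy uu suy y y y, which concatenate to the answer.

uusuyyuusuyysuysuyuusuyyyy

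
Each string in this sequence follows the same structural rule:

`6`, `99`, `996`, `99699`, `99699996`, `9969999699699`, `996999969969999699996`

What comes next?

9969999699699996999969969999699699

From term 3 onward, concatenate the last term with the second-to-last: 99·6 = 996, 996·99 = 99699, …
So term 8 is 996999969969999699996·9969999699699.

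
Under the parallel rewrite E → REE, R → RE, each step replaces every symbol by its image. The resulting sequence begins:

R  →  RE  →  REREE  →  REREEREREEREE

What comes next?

φ(REREEREREEREE) expands symbol-by-symbol to RE REE RE REE REE RE REE RE REE REE RE REE REE; joining the 13 pieces gives the next term.

REREEREREEREEREREEREREEREEREREEREE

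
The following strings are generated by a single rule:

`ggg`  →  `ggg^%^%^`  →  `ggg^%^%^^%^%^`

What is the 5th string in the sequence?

ggg^%^%^^%^%^^%^%^^%^%^

The strings grow by a fixed suffix ^%^%^ each time.
From ggg^%^%^^%^%^, 2 further steps: ggg^%^%^^%^%^ → ggg^%^%^^%^%^^%^%^ → (answer).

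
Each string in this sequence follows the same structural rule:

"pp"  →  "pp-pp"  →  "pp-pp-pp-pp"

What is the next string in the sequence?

pp-pp-pp-pp-pp-pp-pp-pp

Each string is two copies of the previous one joined by '-'.
So the next term is two copies of pp-pp-pp-pp with '-' between the halves.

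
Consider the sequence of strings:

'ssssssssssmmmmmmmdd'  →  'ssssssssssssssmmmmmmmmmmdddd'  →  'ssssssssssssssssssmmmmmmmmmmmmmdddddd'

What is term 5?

Each string has the form s^{4n+2} m^{3n+1} d^{2n-2}, where the shown terms are n = 2, 3, 4.
Setting n = 6 gives 26, 19, 10 characters in each block.

ssssssssssssssssssssssssssmmmmmmmmmmmmmmmmmmmdddddddddd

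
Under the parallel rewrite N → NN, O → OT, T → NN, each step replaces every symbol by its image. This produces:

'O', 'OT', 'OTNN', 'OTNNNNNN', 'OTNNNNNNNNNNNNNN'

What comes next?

Rewriting the 16 symbols of OTNNNNNNNNNNNNNN one by one yields OT NN NN NN NN NN NN NN NN NN NN NN NN NN NN NN; concatenated:

OTNNNNNNNNNNNNNNNNNNNNNNNNNNNNNN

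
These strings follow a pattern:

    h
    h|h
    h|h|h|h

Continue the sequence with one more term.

h|h|h|h|h|h|h|h

Every step duplicates the string with '|' between the halves.
One more doubling of h|h|h|h gives the answer.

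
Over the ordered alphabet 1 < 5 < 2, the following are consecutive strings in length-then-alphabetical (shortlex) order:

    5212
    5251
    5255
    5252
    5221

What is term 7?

5222

Stepping forward 2 times from 5221: 5221 → 5225, then the target.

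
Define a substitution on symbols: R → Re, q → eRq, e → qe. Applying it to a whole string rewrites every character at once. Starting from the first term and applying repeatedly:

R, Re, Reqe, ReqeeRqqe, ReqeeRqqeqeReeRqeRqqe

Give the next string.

Replace each of the 21 characters of ReqeeRqqeqeReeRqeRqqe in place — Re qe eRq qe qe Re eRq eRq qe eRq qe Re qe qe Re eRq qe Re eRq eRq qe — and concatenate.

ReqeeRqqeqeReeRqeRqqeeRqqeReqeqeReeRqqeReeRqeRqqe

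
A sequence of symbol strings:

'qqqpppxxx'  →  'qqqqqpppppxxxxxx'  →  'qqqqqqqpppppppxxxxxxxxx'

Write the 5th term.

qqqqqqqqqqqpppppppppppxxxxxxxxxxxxxxx

Reading off run lengths: q runs 3, 5, 7; p runs 3, 5, 7; x runs 3, 6, 9 — each is linear in n (n = 1, 2, …).
At n = 5 the blocks have lengths 11, 11, 15.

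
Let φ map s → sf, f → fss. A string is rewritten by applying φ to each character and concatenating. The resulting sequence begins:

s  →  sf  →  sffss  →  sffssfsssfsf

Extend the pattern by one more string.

Apply φ to sffssfsssfsf symbol by symbol: s→sf, f→fss, f→fss, s→sf, s→sf, f→fss, s→sf, s→sf, s→sf, f→fss, s→sf, f→fss; joined: sf fss fss sf sf fss sf sf sf fss sf fss.

sffssfsssfsffsssfsfsffsssffss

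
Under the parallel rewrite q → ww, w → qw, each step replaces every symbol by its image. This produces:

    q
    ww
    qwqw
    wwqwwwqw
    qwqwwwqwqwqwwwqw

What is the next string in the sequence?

Replace each of the 16 characters of qwqwwwqwqwqwwwqw in place — ww qw ww qw qw qw ww qw ww qw ww qw qw qw ww qw — and concatenate.

wwqwwwqwqwqwwwqwwwqwwwqwqwqwwwqw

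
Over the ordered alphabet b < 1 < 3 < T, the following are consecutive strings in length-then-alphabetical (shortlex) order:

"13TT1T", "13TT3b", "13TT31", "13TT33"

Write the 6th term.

Continuing the enumeration 2 steps past 13TT33: 13TT33 → 13TT3T → (answer).

13TTTb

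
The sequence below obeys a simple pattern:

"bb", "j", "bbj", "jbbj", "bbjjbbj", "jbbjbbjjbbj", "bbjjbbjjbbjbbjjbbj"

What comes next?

jbbjbbjjbbjbbjjbbjjbbjbbjjbbj

Each term (from the third on) is the two preceding terms concatenated in order: term 3 = bb·j = bbj.
So term 8 is jbbjbbjjbbj·bbjjbbjjbbjbbjjbbj.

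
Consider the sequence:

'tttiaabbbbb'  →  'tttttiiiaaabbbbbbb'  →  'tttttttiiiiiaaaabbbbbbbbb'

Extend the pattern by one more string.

tttttttttiiiiiiiaaaaabbbbbbbbbbb

Each string has the form t^{2n+1} i^{2n-1} a^{n+1} b^{2n+3} (n = 1, 2, …).
Setting n = 4 gives 9, 7, 5, 11 characters in each block.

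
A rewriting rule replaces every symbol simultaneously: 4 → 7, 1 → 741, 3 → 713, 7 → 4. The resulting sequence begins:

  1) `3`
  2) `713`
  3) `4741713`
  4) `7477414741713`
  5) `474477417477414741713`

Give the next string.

Rewriting the 21 symbols of 474477417477414741713 one by one yields 7 4 7 7 4 4 7 741 4 7 4 4 7 741 7 4 7 741 4 741 713; concatenated:

7477447741474477417477414741713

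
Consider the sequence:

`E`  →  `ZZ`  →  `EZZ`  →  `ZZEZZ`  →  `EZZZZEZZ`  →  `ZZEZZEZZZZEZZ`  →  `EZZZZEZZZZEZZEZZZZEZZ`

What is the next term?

This is a Fibonacci-style word recurrence s(k) = s(k−2)·s(k−1): e.g. E·ZZ = EZZ.
So term 8 is ZZEZZEZZZZEZZ·EZZZZEZZZZEZZEZZZZEZZ.

ZZEZZEZZZZEZZEZZZZEZZZZEZZEZZZZEZZ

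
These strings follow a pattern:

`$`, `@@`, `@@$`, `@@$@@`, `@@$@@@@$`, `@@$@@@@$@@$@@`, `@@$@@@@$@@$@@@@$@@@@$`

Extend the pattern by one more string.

From term 3 onward, concatenate the last term with the second-to-last: @@·$ = @@$, @@$·@@ = @@$@@, …
Continuing: @@$@@@@$@@$@@@@$@@@@$ · @@$@@@@$@@$@@ gives term 8.

@@$@@@@$@@$@@@@$@@@@$@@$@@@@$@@$@@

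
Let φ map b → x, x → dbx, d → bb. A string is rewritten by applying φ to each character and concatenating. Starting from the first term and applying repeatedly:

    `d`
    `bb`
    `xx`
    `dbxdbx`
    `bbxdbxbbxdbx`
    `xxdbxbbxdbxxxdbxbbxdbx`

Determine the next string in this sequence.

dbxdbxbbxdbxxxdbxbbxdbxdbxdbxbbxdbxxxdbxbbxdbx

φ(xxdbxbbxdbxxxdbxbbxdbx) expands symbol-by-symbol to dbx dbx bb x dbx x x dbx bb x dbx dbx dbx bb x dbx x x dbx bb x dbx; joining the 22 pieces gives the next term.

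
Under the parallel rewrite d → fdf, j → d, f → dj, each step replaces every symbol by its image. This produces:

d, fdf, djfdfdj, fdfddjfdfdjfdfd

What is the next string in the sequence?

Applying the rule to each of the 15 symbols of fdfddjfdfdjfdfd gives the pieces dj fdf dj fdf fdf d dj fdf dj fdf d dj fdf dj fdf, which concatenate to the answer.

djfdfdjfdffdfddjfdfdjfdfddjfdfdjfdf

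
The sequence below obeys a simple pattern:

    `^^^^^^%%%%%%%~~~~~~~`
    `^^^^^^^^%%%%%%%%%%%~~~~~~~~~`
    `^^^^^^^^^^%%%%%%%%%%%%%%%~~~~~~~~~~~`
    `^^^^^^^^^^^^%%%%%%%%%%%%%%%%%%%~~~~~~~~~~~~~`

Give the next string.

The n-th term is 2n+2 ^'s then 4n-1 %'s then 2n+3 ~'s, where the shown terms are n = 2, 3, 4, 5.
Setting n = 6 gives 14, 23, 15 characters in each block.

^^^^^^^^^^^^^^%%%%%%%%%%%%%%%%%%%%%%%~~~~~~~~~~~~~~~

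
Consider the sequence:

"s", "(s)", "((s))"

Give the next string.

(((s)))

Each term wraps the previous one in ( on the left and ) on the right.
One more step from ((s)) gives the answer.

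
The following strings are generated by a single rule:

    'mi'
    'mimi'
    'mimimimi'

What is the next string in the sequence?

s(k+1) = s(k)·s(k) — each term doubles the last.
One more doubling of mimimimi gives the answer.

mimimimimimimimi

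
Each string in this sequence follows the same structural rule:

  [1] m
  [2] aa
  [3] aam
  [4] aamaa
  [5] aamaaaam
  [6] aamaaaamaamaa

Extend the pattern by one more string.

Each term (from the third on) is the previous term followed by the one before it: term 3 = aa·m = aam.
Continuing: aamaaaamaamaa · aamaaaam gives term 7.

aamaaaamaamaaaamaaaam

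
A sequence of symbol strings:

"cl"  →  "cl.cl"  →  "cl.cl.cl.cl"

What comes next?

cl.cl.cl.cl.cl.cl.cl.cl

Each string is two copies of the previous one joined by '.'.
So the next term is two copies of cl.cl.cl.cl with '.' between the halves.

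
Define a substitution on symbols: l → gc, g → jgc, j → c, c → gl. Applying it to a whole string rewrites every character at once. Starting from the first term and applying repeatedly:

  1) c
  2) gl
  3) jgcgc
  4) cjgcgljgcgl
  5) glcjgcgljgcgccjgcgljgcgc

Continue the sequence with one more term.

Applying the rule to each of the 24 symbols of glcjgcgljgcgccjgcgljgcgc gives the pieces jgc gc gl c jgc gl jgc gc c jgc gl jgc gl gl c jgc gl jgc gc c jgc gl jgc gl, which concatenate to the answer.

jgcgcglcjgcgljgcgccjgcgljgcglglcjgcgljgcgccjgcgljgcgl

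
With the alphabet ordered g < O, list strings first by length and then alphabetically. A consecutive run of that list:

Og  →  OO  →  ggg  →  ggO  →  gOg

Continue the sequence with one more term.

gOO

The successor of gOg increments the rightmost position that isn't already O and resets every position after it to g.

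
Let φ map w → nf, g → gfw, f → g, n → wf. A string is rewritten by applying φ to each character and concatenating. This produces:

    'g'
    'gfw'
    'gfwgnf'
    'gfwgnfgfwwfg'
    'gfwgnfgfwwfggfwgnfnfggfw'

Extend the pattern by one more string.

gfwgnfgfwwfggfwgnfnfggfwgfwgnfgfwwfgwfggfwgfwgnf

Applying the rule to each of the 24 symbols of gfwgnfgfwwfggfwgnfnfggfw gives the pieces gfw g nf gfw wf g gfw g nf nf g gfw gfw g nf gfw wf g wf g gfw gfw g nf, which concatenate to the answer.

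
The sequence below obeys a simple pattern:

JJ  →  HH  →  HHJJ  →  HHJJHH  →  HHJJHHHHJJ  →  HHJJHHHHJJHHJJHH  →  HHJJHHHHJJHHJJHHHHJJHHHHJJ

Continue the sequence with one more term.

Each term (from the third on) is the previous term followed by the one before it: term 3 = HH·JJ = HHJJ.
Continuing: HHJJHHHHJJHHJJHHHHJJHHHHJJ · HHJJHHHHJJHHJJHH gives term 8.

HHJJHHHHJJHHJJHHHHJJHHHHJJHHJJHHHHJJHHJJHH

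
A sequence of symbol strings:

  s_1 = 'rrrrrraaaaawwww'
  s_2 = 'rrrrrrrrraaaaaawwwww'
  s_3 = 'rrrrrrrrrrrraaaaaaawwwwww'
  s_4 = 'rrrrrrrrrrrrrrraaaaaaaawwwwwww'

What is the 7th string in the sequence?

Term n consists of 3n r's, followed by n+3 a's, followed by n+2 w's, where the shown terms are n = 2, 3, 4, 5.
At n = 8 the blocks have lengths 24, 11, 10.

rrrrrrrrrrrrrrrrrrrrrrrraaaaaaaaaaawwwwwwwwww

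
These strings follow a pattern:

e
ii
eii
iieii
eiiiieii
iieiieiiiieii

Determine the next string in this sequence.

eiiiieiiiieiieiiiieii

Each term (from the third on) is the two preceding terms concatenated in order: term 3 = e·ii = eii.
The next term joins eiiiieii and iieiieiiiieii.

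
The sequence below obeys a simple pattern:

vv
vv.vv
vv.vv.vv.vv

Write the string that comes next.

s(k+1) = s(k)·.·s(k) — each term doubles the last with '.' between the halves.
So the next term is two copies of vv.vv.vv.vv with '.' between the halves.

vv.vv.vv.vv.vv.vv.vv.vv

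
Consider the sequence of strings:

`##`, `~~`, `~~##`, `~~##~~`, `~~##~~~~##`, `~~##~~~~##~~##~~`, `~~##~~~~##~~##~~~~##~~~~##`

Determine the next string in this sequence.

~~##~~~~##~~##~~~~##~~~~##~~##~~~~##~~##~~

Each term (from the third on) is the previous term followed by the one before it: term 3 = ~~·## = ~~##.
So term 8 is ~~##~~~~##~~##~~~~##~~~~##·~~##~~~~##~~##~~.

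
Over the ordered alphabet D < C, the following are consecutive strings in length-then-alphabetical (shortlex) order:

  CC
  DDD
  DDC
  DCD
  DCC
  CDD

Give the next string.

The successor of CDD increments the rightmost position that isn't already C and resets every position after it to D.

CDC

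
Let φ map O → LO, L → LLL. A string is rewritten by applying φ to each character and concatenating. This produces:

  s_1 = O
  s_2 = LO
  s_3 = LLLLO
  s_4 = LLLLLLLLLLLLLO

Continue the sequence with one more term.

LLLLLLLLLLLLLLLLLLLLLLLLLLLLLLLLLLLLLLLLO

Replace each of the 14 characters of LLLLLLLLLLLLLO in place — LLL LLL LLL LLL LLL LLL LLL LLL LLL LLL LLL LLL LLL LO — and concatenate.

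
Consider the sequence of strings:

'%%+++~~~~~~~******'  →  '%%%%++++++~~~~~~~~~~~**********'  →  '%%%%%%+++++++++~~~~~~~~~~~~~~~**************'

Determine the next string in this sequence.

Term n consists of 2n %'s, followed by 3n +'s, followed by 4n+3 ~'s, followed by 4n+2 *'s (n = 1, 2, …).
Setting n = 4 gives 8, 12, 19, 18 characters in each block.

%%%%%%%%++++++++++++~~~~~~~~~~~~~~~~~~~******************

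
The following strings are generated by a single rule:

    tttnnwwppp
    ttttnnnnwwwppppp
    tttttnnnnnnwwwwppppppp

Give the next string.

Reading off run lengths: t runs 3, 4, 5; n runs 2, 4, 6; w runs 2, 3, 4; p runs 3, 5, 7 — each is linear in n (n = 1, 2, …).
For the next term, n = 4, so the run lengths are 6, 8, 5, 9.

ttttttnnnnnnnnwwwwwppppppppp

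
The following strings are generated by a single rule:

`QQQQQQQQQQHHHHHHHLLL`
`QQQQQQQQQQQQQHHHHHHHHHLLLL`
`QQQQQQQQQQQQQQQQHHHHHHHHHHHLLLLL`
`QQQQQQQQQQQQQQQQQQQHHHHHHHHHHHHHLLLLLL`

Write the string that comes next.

Each string has the form Q^{3n+1} H^{2n+1} L^{n}, where the shown terms are n = 3, 4, 5, 6.
For the next term, n = 7, so the run lengths are 22, 15, 7.

QQQQQQQQQQQQQQQQQQQQQQHHHHHHHHHHHHHHHLLLLLLL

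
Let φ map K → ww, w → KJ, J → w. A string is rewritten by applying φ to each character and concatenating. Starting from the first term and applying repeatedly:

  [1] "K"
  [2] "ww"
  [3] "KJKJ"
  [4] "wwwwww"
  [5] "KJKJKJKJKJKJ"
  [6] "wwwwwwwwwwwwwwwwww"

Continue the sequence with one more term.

KJKJKJKJKJKJKJKJKJKJKJKJKJKJKJKJKJKJ

Replace each of the 18 characters of wwwwwwwwwwwwwwwwww in place — KJ KJ KJ KJ KJ KJ KJ KJ KJ KJ KJ KJ KJ KJ KJ KJ KJ KJ — and concatenate.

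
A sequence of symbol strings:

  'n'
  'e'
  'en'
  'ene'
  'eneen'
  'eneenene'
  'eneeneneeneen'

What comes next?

eneeneneeneeneneenene

Each term (from the third on) is the previous term followed by the one before it: term 3 = e·n = en.
The next term joins eneeneneeneen and eneenene.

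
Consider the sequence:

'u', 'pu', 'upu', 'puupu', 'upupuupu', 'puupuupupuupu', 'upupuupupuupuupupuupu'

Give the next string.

puupuupupuupuupupuupupuupuupupuupu

From term 3 onward, concatenate the second-to-last term with the last: u·pu = upu, pu·upu = puupu, …
Continuing: puupuupupuupu · upupuupupuupuupupuupu gives term 8.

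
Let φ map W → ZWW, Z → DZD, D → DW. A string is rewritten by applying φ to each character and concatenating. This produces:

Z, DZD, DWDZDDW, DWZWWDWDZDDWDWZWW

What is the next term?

Replace each of the 17 characters of DWZWWDWDZDDWDWZWW in place — DW ZWW DZD ZWW ZWW DW ZWW DW DZD DW DW ZWW DW ZWW DZD ZWW ZWW — and concatenate.

DWZWWDZDZWWZWWDWZWWDWDZDDWDWZWWDWZWWDZDZWWZWW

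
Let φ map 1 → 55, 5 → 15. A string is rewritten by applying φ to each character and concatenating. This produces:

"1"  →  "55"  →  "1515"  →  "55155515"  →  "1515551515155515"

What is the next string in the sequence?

Rewriting the 16 symbols of 1515551515155515 one by one yields 55 15 55 15 15 15 55 15 55 15 55 15 15 15 55 15; concatenated:

55155515151555155515551515155515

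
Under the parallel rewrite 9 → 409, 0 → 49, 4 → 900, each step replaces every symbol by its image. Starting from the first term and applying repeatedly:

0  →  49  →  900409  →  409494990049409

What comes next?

90049409900409900409409494990040990049409

Replace each of the 15 characters of 409494990049409 in place — 900 49 409 900 409 900 409 409 49 49 900 409 900 49 409 — and concatenate.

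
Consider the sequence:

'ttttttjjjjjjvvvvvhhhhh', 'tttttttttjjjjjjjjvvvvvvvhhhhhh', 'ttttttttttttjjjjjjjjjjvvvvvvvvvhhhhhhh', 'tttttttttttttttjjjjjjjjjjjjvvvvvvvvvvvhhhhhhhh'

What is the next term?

Term n consists of 3n t's, followed by 2n+2 j's, followed by 2n+1 v's, followed by n+3 h's, where the shown terms are n = 2, 3, 4, 5.
For the next term, n = 6, so the run lengths are 18, 14, 13, 9.

ttttttttttttttttttjjjjjjjjjjjjjjvvvvvvvvvvvvvhhhhhhhhh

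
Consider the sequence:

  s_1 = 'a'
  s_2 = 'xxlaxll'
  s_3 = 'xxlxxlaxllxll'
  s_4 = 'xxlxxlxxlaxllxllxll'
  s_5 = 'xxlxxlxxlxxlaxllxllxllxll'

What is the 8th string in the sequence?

s(k+1) = xxl·s(k)·xll, so each term gains xxl as a prefix and xll as a suffix.
From xxlxxlxxlxxlaxllxllxllxll, 3 further steps: xxlxxlxxlxxlaxllxllxllxll → xxlxxlxxlxxlxxlaxllxllxllxllxll → xxlxxlxxlxxlxxlxxlaxllxllxllxllxllxll → (answer).

xxlxxlxxlxxlxxlxxlxxlaxllxllxllxllxllxllxll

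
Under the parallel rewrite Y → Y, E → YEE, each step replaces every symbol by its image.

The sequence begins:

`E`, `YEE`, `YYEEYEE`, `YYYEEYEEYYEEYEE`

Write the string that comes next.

Replace each of the 15 characters of YYYEEYEEYYEEYEE in place — Y Y Y YEE YEE Y YEE YEE Y Y YEE YEE Y YEE YEE — and concatenate.

YYYYEEYEEYYEEYEEYYYEEYEEYYEEYEE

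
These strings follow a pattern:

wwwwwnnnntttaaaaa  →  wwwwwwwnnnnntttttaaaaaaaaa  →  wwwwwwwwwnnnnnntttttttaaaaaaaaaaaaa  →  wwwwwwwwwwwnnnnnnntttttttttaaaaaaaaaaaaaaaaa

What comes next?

Term n consists of 2n+3 w's, followed by n+3 n's, followed by 2n+1 t's, followed by 4n+1 a's (n = 1, 2, …).
For the next term, n = 5, so the run lengths are 13, 8, 11, 21.

wwwwwwwwwwwwwnnnnnnnntttttttttttaaaaaaaaaaaaaaaaaaaaa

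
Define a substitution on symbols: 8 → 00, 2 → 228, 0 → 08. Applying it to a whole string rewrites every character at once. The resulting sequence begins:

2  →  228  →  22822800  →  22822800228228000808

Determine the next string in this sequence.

Rewriting the 20 symbols of 22822800228228000808 one by one yields 228 228 00 228 228 00 08 08 228 228 00 228 228 00 08 08 08 00 08 00; concatenated:

228228002282280008082282280022822800080808000800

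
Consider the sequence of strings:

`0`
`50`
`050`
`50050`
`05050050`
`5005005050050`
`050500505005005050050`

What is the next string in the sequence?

5005005050050050500505005005050050

Each term (from the third on) is the two preceding terms concatenated in order: term 3 = 0·50 = 050.
Continuing: 5005005050050 · 050500505005005050050 gives term 8.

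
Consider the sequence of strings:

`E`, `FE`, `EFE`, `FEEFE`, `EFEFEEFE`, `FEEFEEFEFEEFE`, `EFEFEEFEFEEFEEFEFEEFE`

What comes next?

From term 3 onward, concatenate the second-to-last term with the last: E·FE = EFE, FE·EFE = FEEFE, …
Continuing: FEEFEEFEFEEFE · EFEFEEFEFEEFEEFEFEEFE gives term 8.

FEEFEEFEFEEFEEFEFEEFEFEEFEEFEFEEFE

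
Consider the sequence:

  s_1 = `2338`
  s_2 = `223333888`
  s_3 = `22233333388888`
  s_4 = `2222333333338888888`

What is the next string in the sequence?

Reading off run lengths: 2 runs 1, 2, 3, 4; 3 runs 2, 4, 6, 8; 8 runs 1, 3, 5, 7 — each is linear in n (n = 1, 2, …).
At n = 5 the blocks have lengths 5, 10, 9.

222223333333333888888888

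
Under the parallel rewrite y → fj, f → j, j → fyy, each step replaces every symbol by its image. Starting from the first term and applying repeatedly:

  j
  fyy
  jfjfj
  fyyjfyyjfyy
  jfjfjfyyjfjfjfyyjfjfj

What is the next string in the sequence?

φ(jfjfjfyyjfjfjfyyjfjfj) expands symbol-by-symbol to fyy j fyy j fyy j fj fj fyy j fyy j fyy j fj fj fyy j fyy j fyy; joining the 21 pieces gives the next term.

fyyjfyyjfyyjfjfjfyyjfyyjfyyjfjfjfyyjfyyjfyy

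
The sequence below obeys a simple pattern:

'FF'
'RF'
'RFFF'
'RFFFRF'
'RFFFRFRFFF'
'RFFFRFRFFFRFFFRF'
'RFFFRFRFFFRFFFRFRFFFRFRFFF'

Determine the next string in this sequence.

This is a Fibonacci-style word recurrence s(k) = s(k−1)·s(k−2): e.g. RF·FF = RFFF.
The next term joins RFFFRFRFFFRFFFRFRFFFRFRFFF and RFFFRFRFFFRFFFRF.

RFFFRFRFFFRFFFRFRFFFRFRFFFRFFFRFRFFFRFFFRF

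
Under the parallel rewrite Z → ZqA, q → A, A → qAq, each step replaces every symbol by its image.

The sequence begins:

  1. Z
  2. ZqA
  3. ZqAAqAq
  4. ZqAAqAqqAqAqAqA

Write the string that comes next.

Rewriting the 15 symbols of ZqAAqAqqAqAqAqA one by one yields ZqA A qAq qAq A qAq A A qAq A qAq A qAq A qAq; concatenated:

ZqAAqAqqAqAqAqAAqAqAqAqAqAqAqAq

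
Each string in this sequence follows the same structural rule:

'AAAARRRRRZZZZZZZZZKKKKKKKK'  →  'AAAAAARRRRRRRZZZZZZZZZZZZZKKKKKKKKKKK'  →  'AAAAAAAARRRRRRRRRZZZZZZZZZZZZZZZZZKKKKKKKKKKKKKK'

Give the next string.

AAAAAAAAAARRRRRRRRRRRZZZZZZZZZZZZZZZZZZZZZKKKKKKKKKKKKKKKKK

The n-th term is 2n A's then 2n+1 R's then 4n+1 Z's then 3n+2 K's, where the shown terms are n = 2, 3, 4.
Setting n = 5 gives 10, 11, 21, 17 characters in each block.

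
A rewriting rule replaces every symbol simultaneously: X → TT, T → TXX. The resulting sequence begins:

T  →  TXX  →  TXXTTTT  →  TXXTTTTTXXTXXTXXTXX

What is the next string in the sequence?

TXXTTTTTXXTXXTXXTXXTXXTTTTTXXTTTTTXXTTTTTXXTTTT

Replace each of the 19 characters of TXXTTTTTXXTXXTXXTXX in place — TXX TT TT TXX TXX TXX TXX TXX TT TT TXX TT TT TXX TT TT TXX TT TT — and concatenate.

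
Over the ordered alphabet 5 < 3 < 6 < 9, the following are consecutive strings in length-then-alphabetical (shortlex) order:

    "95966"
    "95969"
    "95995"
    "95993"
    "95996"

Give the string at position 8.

93553

Advancing 3 positions from 95996 through 95996 → 95999 → 93555 reaches term 8.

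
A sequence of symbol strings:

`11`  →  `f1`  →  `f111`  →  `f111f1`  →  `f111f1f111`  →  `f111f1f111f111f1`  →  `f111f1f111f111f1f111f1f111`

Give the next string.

f111f1f111f111f1f111f1f111f111f1f111f111f1

From term 3 onward, concatenate the last term with the second-to-last: f1·11 = f111, f111·f1 = f111f1, …
The next term joins f111f1f111f111f1f111f1f111 and f111f1f111f111f1.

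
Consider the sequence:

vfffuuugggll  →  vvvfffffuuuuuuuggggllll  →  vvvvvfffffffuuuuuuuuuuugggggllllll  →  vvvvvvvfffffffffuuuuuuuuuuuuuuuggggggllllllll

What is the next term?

Each string has the form v^{2n-1} f^{2n+1} u^{4n-1} g^{n+2} l^{2n} (n = 1, 2, …).
At n = 5 the blocks have lengths 9, 11, 19, 7, 10.

vvvvvvvvvfffffffffffuuuuuuuuuuuuuuuuuuugggggggllllllllll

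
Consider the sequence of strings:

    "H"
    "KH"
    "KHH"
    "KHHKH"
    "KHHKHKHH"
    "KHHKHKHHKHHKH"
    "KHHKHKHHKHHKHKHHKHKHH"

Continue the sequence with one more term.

KHHKHKHHKHHKHKHHKHKHHKHHKHKHHKHHKH

This is a Fibonacci-style word recurrence s(k) = s(k−1)·s(k−2): e.g. KH·H = KHH.
The next term joins KHHKHKHHKHHKHKHHKHKHH and KHHKHKHHKHHKH.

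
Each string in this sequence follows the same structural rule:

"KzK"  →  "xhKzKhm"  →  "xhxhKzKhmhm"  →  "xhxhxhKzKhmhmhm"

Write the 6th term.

Each term wraps the previous one in xh on the left and hm on the right.
From xhxhxhKzKhmhmhm, 2 further steps: xhxhxhKzKhmhmhm → xhxhxhxhKzKhmhmhmhm → (answer).

xhxhxhxhxhKzKhmhmhmhmhm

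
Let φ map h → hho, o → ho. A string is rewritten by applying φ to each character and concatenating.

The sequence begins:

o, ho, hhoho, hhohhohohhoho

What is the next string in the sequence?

hhohhohohhohhohohhohohhohhohohhoho

φ(hhohhohohhoho) expands symbol-by-symbol to hho hho ho hho hho ho hho ho hho hho ho hho ho; joining the 13 pieces gives the next term.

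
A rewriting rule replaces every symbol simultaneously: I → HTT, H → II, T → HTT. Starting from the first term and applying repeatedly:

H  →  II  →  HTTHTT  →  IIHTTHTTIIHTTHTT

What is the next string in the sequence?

φ(IIHTTHTTIIHTTHTT) expands symbol-by-symbol to HTT HTT II HTT HTT II HTT HTT HTT HTT II HTT HTT II HTT HTT; joining the 16 pieces gives the next term.

HTTHTTIIHTTHTTIIHTTHTTHTTHTTIIHTTHTTIIHTTHTT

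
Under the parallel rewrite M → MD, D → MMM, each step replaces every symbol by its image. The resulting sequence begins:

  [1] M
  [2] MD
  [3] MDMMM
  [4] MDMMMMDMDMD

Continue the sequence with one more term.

Apply φ to MDMMMMDMDMD symbol by symbol: M→MD, D→MMM, M→MD, M→MD, M→MD, M→MD, D→MMM, M→MD, D→MMM, M→MD, D→MMM; joined: MD MMM MD MD MD MD MMM MD MMM MD MMM.

MDMMMMDMDMDMDMMMMDMMMMDMMM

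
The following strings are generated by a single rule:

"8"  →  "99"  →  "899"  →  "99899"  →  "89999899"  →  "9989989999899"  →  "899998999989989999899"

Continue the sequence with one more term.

9989989999899899998999989989999899

From term 3 onward, concatenate the second-to-last term with the last: 8·99 = 899, 99·899 = 99899, …
The next term joins 9989989999899 and 899998999989989999899.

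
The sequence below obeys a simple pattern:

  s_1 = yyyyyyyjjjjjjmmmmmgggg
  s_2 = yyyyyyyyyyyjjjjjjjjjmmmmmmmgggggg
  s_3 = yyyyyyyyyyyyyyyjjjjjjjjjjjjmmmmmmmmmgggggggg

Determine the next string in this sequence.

yyyyyyyyyyyyyyyyyyyjjjjjjjjjjjjjjjmmmmmmmmmmmgggggggggg

Reading off run lengths: y runs 7, 11, 15; j runs 6, 9, 12; m runs 5, 7, 9; g runs 4, 6, 8 — each is linear in n, where the shown terms are n = 2, 3, 4.
For the next term, n = 5, so the run lengths are 19, 15, 11, 10.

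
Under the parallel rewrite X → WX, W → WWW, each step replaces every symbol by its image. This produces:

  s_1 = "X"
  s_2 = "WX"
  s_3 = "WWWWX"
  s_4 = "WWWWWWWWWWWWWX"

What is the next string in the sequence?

Rewriting the 14 symbols of WWWWWWWWWWWWWX one by one yields WWW WWW WWW WWW WWW WWW WWW WWW WWW WWW WWW WWW WWW WX; concatenated:

WWWWWWWWWWWWWWWWWWWWWWWWWWWWWWWWWWWWWWWWX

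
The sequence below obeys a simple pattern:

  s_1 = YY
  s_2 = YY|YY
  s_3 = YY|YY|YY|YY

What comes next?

Every step duplicates the string with '|' between the halves.
Doubling YY|YY|YY|YY with '|' between the halves:

YY|YY|YY|YY|YY|YY|YY|YY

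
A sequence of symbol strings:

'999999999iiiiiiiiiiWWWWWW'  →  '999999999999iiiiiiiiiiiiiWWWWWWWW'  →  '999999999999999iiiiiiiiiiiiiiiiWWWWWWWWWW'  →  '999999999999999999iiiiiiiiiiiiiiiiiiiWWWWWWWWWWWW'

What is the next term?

999999999999999999999iiiiiiiiiiiiiiiiiiiiiiWWWWWWWWWWWWWW

Term n consists of 3n 9's, followed by 3n+1 i's, followed by 2n W's, where the shown terms are n = 3, 4, 5, 6.
For the next term, n = 7, so the run lengths are 21, 22, 14.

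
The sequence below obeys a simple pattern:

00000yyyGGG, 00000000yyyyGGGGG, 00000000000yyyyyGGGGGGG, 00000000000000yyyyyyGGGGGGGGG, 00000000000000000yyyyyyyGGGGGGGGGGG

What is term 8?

00000000000000000000000000yyyyyyyyyyGGGGGGGGGGGGGGGGG

Term n consists of 3n+2 0's, followed by n+2 y's, followed by 2n+1 G's (n = 1, 2, …).
At n = 8 the blocks have lengths 26, 10, 17.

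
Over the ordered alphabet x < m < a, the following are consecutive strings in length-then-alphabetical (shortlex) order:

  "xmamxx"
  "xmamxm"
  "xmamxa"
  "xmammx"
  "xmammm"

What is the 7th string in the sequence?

Stepping forward 2 times from xmammm: xmammm → xmamma, then the target.

xmamax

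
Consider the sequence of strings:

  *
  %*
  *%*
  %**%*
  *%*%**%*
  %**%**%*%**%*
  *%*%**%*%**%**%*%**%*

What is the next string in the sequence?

Each term (from the third on) is the two preceding terms concatenated in order: term 3 = *·%* = *%*.
The next term joins %**%**%*%**%* and *%*%**%*%**%**%*%**%*.

%**%**%*%**%**%*%**%*%**%**%*%**%*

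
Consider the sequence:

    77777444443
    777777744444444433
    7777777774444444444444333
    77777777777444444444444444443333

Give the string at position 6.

7777777777777774444444444444444444444444333333

Term n consists of 2n+3 7's, followed by 4n+1 4's, followed by n 3's (n = 1, 2, …).
Setting n = 6 gives 15, 25, 6 characters in each block.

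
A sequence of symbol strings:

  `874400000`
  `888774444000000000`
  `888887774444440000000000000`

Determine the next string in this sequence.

The n-th term is 2n-1 8's then n 7's then 2n 4's then 4n+1 0's (n = 1, 2, …).
Setting n = 4 gives 7, 4, 8, 17 characters in each block.

888888877774444444400000000000000000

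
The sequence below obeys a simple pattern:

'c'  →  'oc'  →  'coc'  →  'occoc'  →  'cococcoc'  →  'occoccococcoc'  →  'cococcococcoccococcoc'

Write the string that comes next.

Each term (from the third on) is the two preceding terms concatenated in order: term 3 = c·oc = coc.
The next term joins occoccococcoc and cococcococcoccococcoc.

occoccococcoccococcococcoccococcoc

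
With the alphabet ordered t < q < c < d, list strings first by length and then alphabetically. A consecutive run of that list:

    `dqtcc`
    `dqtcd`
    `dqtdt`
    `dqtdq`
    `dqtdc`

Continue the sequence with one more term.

dqtdd

Treat dqtdc as a base-4 numeral over the given alphabet and add one, carrying through any trailing d's.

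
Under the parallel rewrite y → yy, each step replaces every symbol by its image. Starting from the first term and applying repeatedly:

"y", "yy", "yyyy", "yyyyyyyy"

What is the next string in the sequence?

Rewriting each symbol of yyyyyyyy: y→yy, y→yy, y→yy, y→yy, y→yy, y→yy, y→yy, y→yy, which concatenates to yy yy yy yy yy yy yy yy.

yyyyyyyyyyyyyyyy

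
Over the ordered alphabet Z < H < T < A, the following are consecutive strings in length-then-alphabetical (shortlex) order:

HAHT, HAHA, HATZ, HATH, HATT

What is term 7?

HAAZ

Stepping forward 2 times from HATT: HATT → HATA, then the target.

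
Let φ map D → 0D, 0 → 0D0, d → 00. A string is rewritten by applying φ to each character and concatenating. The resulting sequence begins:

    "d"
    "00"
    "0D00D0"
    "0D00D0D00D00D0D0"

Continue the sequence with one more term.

0D00D0D00D00D0D00D0D00D00D0D00D00D0D00D0D0

Replace each of the 16 characters of 0D00D0D00D00D0D0 in place — 0D0 0D 0D0 0D0 0D 0D0 0D 0D0 0D0 0D 0D0 0D0 0D 0D0 0D 0D0 — and concatenate.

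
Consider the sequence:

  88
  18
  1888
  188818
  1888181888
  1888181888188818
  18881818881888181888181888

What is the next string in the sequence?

From term 3 onward, concatenate the last term with the second-to-last: 18·88 = 1888, 1888·18 = 188818, …
The next term joins 18881818881888181888181888 and 1888181888188818.

188818188818881818881818881888181888188818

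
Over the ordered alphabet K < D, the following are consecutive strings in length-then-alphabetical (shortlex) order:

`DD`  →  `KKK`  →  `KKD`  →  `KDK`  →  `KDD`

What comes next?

DKK

Find the rightmost character of KDD below D, bump it to the next letter, and reset everything to its right to K.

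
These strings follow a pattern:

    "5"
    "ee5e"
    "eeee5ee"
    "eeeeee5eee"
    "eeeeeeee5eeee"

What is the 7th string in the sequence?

Each term wraps the previous one in ee on the left and e on the right.
From eeeeeeee5eeee, 2 further steps: eeeeeeee5eeee → eeeeeeeeee5eeeee → (answer).

eeeeeeeeeeee5eeeeee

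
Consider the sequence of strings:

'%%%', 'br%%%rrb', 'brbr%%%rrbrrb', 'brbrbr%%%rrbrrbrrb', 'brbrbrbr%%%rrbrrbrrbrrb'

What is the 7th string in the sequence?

s(k+1) = br·s(k)·rrb, so each term gains br as a prefix and rrb as a suffix.
From brbrbrbr%%%rrbrrbrrbrrb, 2 further steps: brbrbrbr%%%rrbrrbrrbrrb → brbrbrbrbr%%%rrbrrbrrbrrbrrb → (answer).

brbrbrbrbrbr%%%rrbrrbrrbrrbrrbrrb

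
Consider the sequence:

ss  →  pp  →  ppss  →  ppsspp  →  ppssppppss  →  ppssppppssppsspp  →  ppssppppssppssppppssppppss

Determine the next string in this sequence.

ppssppppssppssppppssppppssppssppppssppsspp

From term 3 onward, concatenate the last term with the second-to-last: pp·ss = ppss, ppss·pp = ppsspp, …
So term 8 is ppssppppssppssppppssppppss·ppssppppssppsspp.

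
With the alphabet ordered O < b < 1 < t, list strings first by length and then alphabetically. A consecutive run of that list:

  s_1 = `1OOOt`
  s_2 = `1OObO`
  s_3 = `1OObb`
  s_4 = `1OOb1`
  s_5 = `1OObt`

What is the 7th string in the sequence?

1OO1b

Stepping forward 2 times from 1OObt: 1OObt → 1OO1O, then the target.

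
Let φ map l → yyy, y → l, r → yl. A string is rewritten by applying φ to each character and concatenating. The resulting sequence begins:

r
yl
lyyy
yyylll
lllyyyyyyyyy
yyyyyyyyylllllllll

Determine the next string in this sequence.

φ(yyyyyyyyylllllllll) expands symbol-by-symbol to l l l l l l l l l yyy yyy yyy yyy yyy yyy yyy yyy yyy; joining the 18 pieces gives the next term.

lllllllllyyyyyyyyyyyyyyyyyyyyyyyyyyy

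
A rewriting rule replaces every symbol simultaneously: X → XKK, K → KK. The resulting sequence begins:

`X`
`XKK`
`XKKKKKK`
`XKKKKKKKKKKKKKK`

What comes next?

XKKKKKKKKKKKKKKKKKKKKKKKKKKKKKK

Applying the rule to each of the 15 symbols of XKKKKKKKKKKKKKK gives the pieces XKK KK KK KK KK KK KK KK KK KK KK KK KK KK KK, which concatenate to the answer.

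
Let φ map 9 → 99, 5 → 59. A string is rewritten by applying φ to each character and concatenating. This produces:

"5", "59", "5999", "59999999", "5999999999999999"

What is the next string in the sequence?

Rewriting the 16 symbols of 5999999999999999 one by one yields 59 99 99 99 99 99 99 99 99 99 99 99 99 99 99 99; concatenated:

59999999999999999999999999999999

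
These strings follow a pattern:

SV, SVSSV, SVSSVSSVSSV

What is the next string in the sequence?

Each string is two copies of the previous one joined by 'S'.
One more doubling of SVSSVSSVSSV gives the answer.

SVSSVSSVSSVSSVSSVSSVSSV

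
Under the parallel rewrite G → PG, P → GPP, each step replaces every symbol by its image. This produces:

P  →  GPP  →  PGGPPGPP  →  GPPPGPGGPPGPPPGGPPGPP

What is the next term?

Applying the rule to each of the 21 symbols of GPPPGPGGPPGPPPGGPPGPP gives the pieces PG GPP GPP GPP PG GPP PG PG GPP GPP PG GPP GPP GPP PG PG GPP GPP PG GPP GPP, which concatenate to the answer.

PGGPPGPPGPPPGGPPPGPGGPPGPPPGGPPGPPGPPPGPGGPPGPPPGGPPGPP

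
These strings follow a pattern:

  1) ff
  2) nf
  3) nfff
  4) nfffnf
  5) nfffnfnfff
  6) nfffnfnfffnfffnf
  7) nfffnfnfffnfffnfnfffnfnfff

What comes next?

Each term (from the third on) is the previous term followed by the one before it: term 3 = nf·ff = nfff.
So term 8 is nfffnfnfffnfffnfnfffnfnfff·nfffnfnfffnfffnf.

nfffnfnfffnfffnfnfffnfnfffnfffnfnfffnfffnf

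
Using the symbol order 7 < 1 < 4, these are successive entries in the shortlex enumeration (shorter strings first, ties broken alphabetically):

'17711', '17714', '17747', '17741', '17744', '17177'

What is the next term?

17171

Find the rightmost character of 17177 below 4, bump it to the next letter, and reset everything to its right to 7.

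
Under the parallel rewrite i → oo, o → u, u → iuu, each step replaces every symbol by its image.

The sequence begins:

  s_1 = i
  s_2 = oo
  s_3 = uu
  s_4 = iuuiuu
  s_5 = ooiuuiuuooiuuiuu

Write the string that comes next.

uuooiuuiuuooiuuiuuuuooiuuiuuooiuuiuu

Replace each of the 16 characters of ooiuuiuuooiuuiuu in place — u u oo iuu iuu oo iuu iuu u u oo iuu iuu oo iuu iuu — and concatenate.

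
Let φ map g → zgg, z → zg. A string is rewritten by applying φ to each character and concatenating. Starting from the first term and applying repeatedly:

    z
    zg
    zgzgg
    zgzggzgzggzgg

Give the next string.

Rewriting the 13 symbols of zgzggzgzggzgg one by one yields zg zgg zg zgg zgg zg zgg zg zgg zgg zg zgg zgg; concatenated:

zgzggzgzggzggzgzggzgzggzggzgzggzgg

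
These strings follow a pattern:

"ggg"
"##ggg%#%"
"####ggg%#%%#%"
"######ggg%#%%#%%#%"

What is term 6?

##########ggg%#%%#%%#%%#%%#%

Each term wraps the previous one in ## on the left and %#% on the right.
From ######ggg%#%%#%%#%, 2 further steps: ######ggg%#%%#%%#% → ########ggg%#%%#%%#%%#% → (answer).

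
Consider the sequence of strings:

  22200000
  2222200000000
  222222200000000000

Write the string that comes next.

The n-th term is 2n-1 2's then 3n-1 0's, where the shown terms are n = 2, 3, 4.
At n = 5 the blocks have lengths 9, 14.

22222222200000000000000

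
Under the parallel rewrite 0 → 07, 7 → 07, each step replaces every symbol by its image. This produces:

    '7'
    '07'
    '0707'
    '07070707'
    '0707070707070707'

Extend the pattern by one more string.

Replace each of the 16 characters of 0707070707070707 in place — 07 07 07 07 07 07 07 07 07 07 07 07 07 07 07 07 — and concatenate.

07070707070707070707070707070707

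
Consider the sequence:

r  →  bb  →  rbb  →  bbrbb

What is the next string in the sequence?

From term 3 onward, concatenate the second-to-last term with the last: r·bb = rbb, bb·rbb = bbrbb, …
The next term joins rbb and bbrbb.

rbbbbrbb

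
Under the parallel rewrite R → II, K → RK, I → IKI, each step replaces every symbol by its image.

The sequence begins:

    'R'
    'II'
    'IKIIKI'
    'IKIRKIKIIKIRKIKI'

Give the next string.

Applying the rule to each of the 16 symbols of IKIRKIKIIKIRKIKI gives the pieces IKI RK IKI II RK IKI RK IKI IKI RK IKI II RK IKI RK IKI, which concatenate to the answer.

IKIRKIKIIIRKIKIRKIKIIKIRKIKIIIRKIKIRKIKI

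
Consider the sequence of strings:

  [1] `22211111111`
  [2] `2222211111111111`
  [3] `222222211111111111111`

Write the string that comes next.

22222222211111111111111111

The n-th term is 2n-1 2's then 3n+2 1's, where the shown terms are n = 2, 3, 4.
At n = 5 the blocks have lengths 9, 17.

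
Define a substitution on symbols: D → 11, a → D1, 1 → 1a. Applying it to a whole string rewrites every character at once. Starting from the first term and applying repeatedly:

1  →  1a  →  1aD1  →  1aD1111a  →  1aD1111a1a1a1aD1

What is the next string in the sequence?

1aD1111a1a1a1aD11aD11aD11aD1111a

Applying the rule to each of the 16 symbols of 1aD1111a1a1a1aD1 gives the pieces 1a D1 11 1a 1a 1a 1a D1 1a D1 1a D1 1a D1 11 1a, which concatenate to the answer.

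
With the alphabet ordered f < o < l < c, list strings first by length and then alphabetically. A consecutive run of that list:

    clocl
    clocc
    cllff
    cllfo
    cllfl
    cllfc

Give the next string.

cllof

The successor of cllfc increments the rightmost position that isn't already c and resets every position after it to f.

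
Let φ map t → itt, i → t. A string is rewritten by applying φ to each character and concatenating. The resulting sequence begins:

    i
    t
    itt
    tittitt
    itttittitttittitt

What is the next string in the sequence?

Rewriting the 17 symbols of itttittitttittitt one by one yields t itt itt itt t itt itt t itt itt itt t itt itt t itt itt; concatenated:

tittittitttittitttittittitttittitttittitt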